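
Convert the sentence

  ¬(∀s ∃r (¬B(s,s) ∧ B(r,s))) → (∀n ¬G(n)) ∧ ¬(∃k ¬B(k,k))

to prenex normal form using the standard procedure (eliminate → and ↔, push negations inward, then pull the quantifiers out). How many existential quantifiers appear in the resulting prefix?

1

Rewrite implications/biconditionals: A → B as ¬A ∨ B.
  ¬¬(∀s ∃r (¬B(s,s) ∧ B(r,s))) ∨ (∀n ¬G(n)) ∧ ¬(∃k ¬B(k,k))
Drive negations inward (¬∀x A ≡ ∃x ¬A, ¬∃x A ≡ ∀x ¬A, De Morgan for ∧/∨):
  (∀s ∃r (¬B(s,s) ∧ B(r,s))) ∨ (∀n ¬G(n)) ∧ (∀k B(k,k))
All bound variables are already distinct, so no renaming is needed.
Finally move all quantifiers to the prefix:
  ∀s ∃r ∀n ∀k (¬B(s,s) ∧ B(r,s) ∨ ¬G(n) ∧ B(k,k))
The prefix is ∀s ∃r ∀n ∀k: 3 universal, 1 existential.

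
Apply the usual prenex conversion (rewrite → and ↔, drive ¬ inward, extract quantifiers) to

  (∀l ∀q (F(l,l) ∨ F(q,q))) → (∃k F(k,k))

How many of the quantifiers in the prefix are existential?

3

Eliminate → and ↔ using ¬ and ∨.
  ¬(∀l ∀q (F(l,l) ∨ F(q,q))) ∨ (∃k F(k,k))
Move each ¬ inward, flipping quantifiers it crosses:
  (∃l ∃q (¬F(l,l) ∧ ¬F(q,q))) ∨ (∃k F(k,k))
All bound variables are already distinct, so no renaming is needed.
Finally move all quantifiers to the prefix:
  ∃l ∃q ∃k (¬F(l,l) ∧ ¬F(q,q) ∨ F(k,k))
The prefix is ∃l ∃q ∃k: 0 universal, 3 existential.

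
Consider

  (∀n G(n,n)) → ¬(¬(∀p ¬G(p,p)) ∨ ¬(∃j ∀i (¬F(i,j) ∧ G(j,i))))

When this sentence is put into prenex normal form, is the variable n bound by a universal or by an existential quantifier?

existential

First replace A → B with ¬A ∨ B.
  ¬(∀n G(n,n)) ∨ ¬(¬(∀p ¬G(p,p)) ∨ ¬(∃j ∀i (¬F(i,j) ∧ G(j,i))))
Drive negations inward (¬∀x A ≡ ∃x ¬A, ¬∃x A ≡ ∀x ¬A, De Morgan for ∧/∨):
  (∃n ¬G(n,n)) ∨ (∀p ¬G(p,p)) ∧ (∃j ∀i (¬F(i,j) ∧ G(j,i)))
All bound variables are already distinct, so no renaming is needed.
Pull the quantifiers to the front (each side's bound variable is not free in the other side):
  ∃n ∀p ∃j ∀i (¬G(n,n) ∨ ¬G(p,p) ∧ ¬F(i,j) ∧ G(j,i))
The quantifier ∀n sits under an odd number of negations (counting the antecedent side of each →), so it flips to ∃n.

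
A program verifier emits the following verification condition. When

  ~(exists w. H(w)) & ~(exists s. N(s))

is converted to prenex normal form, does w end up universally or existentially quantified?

universal

Push ¬ through the quantifiers and connectives to reach negation normal form:
  (forall w. ~H(w)) & (forall s. ~N(s))
All bound variables are already distinct, so no renaming is needed.
Finally move all quantifiers to the prefix:
  forall w. forall s. (~H(w) & ~N(s))
The quantifier exists w sits under an odd number of negations, so it flips to forall w.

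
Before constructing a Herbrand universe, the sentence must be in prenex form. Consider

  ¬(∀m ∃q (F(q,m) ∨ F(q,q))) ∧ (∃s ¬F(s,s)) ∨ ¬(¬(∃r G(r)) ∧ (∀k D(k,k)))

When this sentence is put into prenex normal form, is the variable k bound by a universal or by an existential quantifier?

Push ¬ through the quantifiers and connectives to reach negation normal form:
  (∃m ∀q (¬F(q,m) ∧ ¬F(q,q))) ∧ (∃s ¬F(s,s)) ∨ (∃r G(r)) ∨ (∃k ¬D(k,k))
All bound variables are already distinct, so no renaming is needed.
Finally move all quantifiers to the prefix:
  ∃m ∀q ∃s ∃r ∃k (¬F(q,m) ∧ ¬F(q,q) ∧ ¬F(s,s) ∨ G(r) ∨ ¬D(k,k))
The quantifier ∀k sits under an odd number of negations, so it flips to ∃k.

existential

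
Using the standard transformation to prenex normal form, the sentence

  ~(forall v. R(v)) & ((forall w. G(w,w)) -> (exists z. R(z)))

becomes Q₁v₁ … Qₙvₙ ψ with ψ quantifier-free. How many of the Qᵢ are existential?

3

Eliminate → and ↔ using ¬ and ∨.
  ~(forall v. R(v)) & (~(forall w. G(w,w)) | (exists z. R(z)))
Move each ¬ inward, flipping quantifiers it crosses:
  (exists v. ~R(v)) & ((exists w. ~G(w,w)) | (exists z. R(z)))
Extract every quantifier outward, since the variables are now distinct and don't occur free across branches:
  exists v. exists w. exists z. (~R(v) & (~G(w,w) | R(z)))
The prefix is exists v exists w exists z: 0 universal, 3 existential.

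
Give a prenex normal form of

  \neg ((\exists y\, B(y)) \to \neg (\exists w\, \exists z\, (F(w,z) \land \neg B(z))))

\exists y\, \exists w\, \exists z\, (B(y) \land F(w,z) \land \neg B(z))

First replace A → B with ¬A ∨ B.
  \neg (\neg (\exists y\, B(y)) \lor \neg (\exists w\, \exists z\, (F(w,z) \land \neg B(z))))
Push ¬ through the quantifiers and connectives to reach negation normal form:
  (\exists y\, B(y)) \land (\exists w\, \exists z\, (F(w,z) \land \neg B(z)))
Extract every quantifier outward, since the variables are now distinct and don't occur free across branches:
  \exists y\, \exists w\, \exists z\, (B(y) \land F(w,z) \land \neg B(z))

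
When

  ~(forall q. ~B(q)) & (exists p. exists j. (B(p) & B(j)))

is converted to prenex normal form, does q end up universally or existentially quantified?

existential

Push ¬ through the quantifiers and connectives to reach negation normal form:
  (exists q. B(q)) & (exists p. exists j. (B(p) & B(j)))
Extract every quantifier outward, since the variables are now distinct and don't occur free across branches:
  exists q. exists p. exists j. (B(q) & B(p) & B(j))
The quantifier forall q sits under an odd number of negations, so it flips to exists q.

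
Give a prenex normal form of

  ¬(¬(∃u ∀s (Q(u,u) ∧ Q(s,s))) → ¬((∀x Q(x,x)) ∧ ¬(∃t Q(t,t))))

Rewrite implications/biconditionals: A → B as ¬A ∨ B.
  ¬(¬¬(∃u ∀s (Q(u,u) ∧ Q(s,s))) ∨ ¬((∀x Q(x,x)) ∧ ¬(∃t Q(t,t))))
Push ¬ through the quantifiers and connectives to reach negation normal form:
  (∀u ∃s (¬Q(u,u) ∨ ¬Q(s,s))) ∧ (∀x Q(x,x)) ∧ (∀t ¬Q(t,t))
Finally move all quantifiers to the prefix:
  ∀u ∃s ∀x ∀t ((¬Q(u,u) ∨ ¬Q(s,s)) ∧ Q(x,x) ∧ ¬Q(t,t))

∀u ∃s ∀x ∀t ((¬Q(u,u) ∨ ¬Q(s,s)) ∧ Q(x,x) ∧ ¬Q(t,t))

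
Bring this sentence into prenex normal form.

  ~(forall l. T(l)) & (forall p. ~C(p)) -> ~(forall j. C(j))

forall l. exists p. exists j. (T(l) | C(p) | ~C(j))

Eliminate → and ↔ using ¬ and ∨.
  ~(~(forall l. T(l)) & (forall p. ~C(p))) | ~(forall j. C(j))
Drive negations inward (¬∀x A ≡ ∃x ¬A, ¬∃x A ≡ ∀x ¬A, De Morgan for ∧/∨):
  (forall l. T(l)) | (exists p. C(p)) | (exists j. ~C(j))
Extract every quantifier outward, since the variables are now distinct and don't occur free across branches:
  forall l. exists p. exists j. (T(l) | C(p) | ~C(j))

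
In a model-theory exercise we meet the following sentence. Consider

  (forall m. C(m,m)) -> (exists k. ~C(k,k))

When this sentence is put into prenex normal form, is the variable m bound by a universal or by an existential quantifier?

Eliminate → and ↔ using ¬ and ∨.
  ~(forall m. C(m,m)) | (exists k. ~C(k,k))
Push ¬ through the quantifiers and connectives to reach negation normal form:
  (exists m. ~C(m,m)) | (exists k. ~C(k,k))
All bound variables are already distinct, so no renaming is needed.
Finally move all quantifiers to the prefix:
  exists m. exists k. (~C(m,m) | ~C(k,k))
The quantifier forall m sits under an odd number of negations (counting the antecedent side of each →), so it flips to exists m.

existential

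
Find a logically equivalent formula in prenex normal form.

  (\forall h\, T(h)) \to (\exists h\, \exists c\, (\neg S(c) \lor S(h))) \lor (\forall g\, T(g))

First replace A → B with ¬A ∨ B.
  \neg (\forall h\, T(h)) \lor (\exists h\, \exists c\, (\neg S(c) \lor S(h))) \lor (\forall g\, T(g))
Move each ¬ inward, flipping quantifiers it crosses:
  (\exists h\, \neg T(h)) \lor (\exists h\, \exists c\, (\neg S(c) \lor S(h))) \lor (\forall g\, T(g))
Rename bound variables to avoid capture: h↦x.
  (\exists h\, \neg T(h)) \lor (\exists x\, \exists c\, (\neg S(c) \lor S(x))) \lor (\forall g\, T(g))
Pull the quantifiers to the front (each side's bound variable is not free in the other side):
  \exists h\, \exists x\, \exists c\, \forall g\, (\neg T(h) \lor \neg S(c) \lor S(x) \lor T(g))

\exists h\, \exists x\, \exists c\, \forall g\, (\neg T(h) \lor \neg S(c) \lor S(x) \lor T(g))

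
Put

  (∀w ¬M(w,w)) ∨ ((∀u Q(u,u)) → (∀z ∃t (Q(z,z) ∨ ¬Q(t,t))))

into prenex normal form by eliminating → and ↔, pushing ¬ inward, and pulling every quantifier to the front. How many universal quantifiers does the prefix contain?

2

Eliminate → and ↔ using ¬ and ∨.
  (∀w ¬M(w,w)) ∨ ¬(∀u Q(u,u)) ∨ (∀z ∃t (Q(z,z) ∨ ¬Q(t,t)))
Move each ¬ inward, flipping quantifiers it crosses:
  (∀w ¬M(w,w)) ∨ (∃u ¬Q(u,u)) ∨ (∀z ∃t (Q(z,z) ∨ ¬Q(t,t)))
All bound variables are already distinct, so no renaming is needed.
Pull the quantifiers to the front (each side's bound variable is not free in the other side):
  ∀w ∃u ∀z ∃t (¬M(w,w) ∨ ¬Q(u,u) ∨ Q(z,z) ∨ ¬Q(t,t))
The prefix is ∀w ∃u ∀z ∃t: 2 universal, 2 existential.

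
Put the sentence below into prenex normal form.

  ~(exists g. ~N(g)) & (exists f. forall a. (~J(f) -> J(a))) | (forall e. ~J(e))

Rewrite implications/biconditionals: A → B as ¬A ∨ B.
  ~(exists g. ~N(g)) & (exists f. forall a. (~~J(f) | J(a))) | (forall e. ~J(e))
Drive negations inward (¬∀x A ≡ ∃x ¬A, ¬∃x A ≡ ∀x ¬A, De Morgan for ∧/∨):
  (forall g. N(g)) & (exists f. forall a. (J(f) | J(a))) | (forall e. ~J(e))
All bound variables are already distinct, so no renaming is needed.
Pull the quantifiers to the front (each side's bound variable is not free in the other side):
  forall g. exists f. forall a. forall e. (N(g) & (J(f) | J(a)) | ~J(e))

forall g. exists f. forall a. forall e. (N(g) & (J(f) | J(a)) | ~J(e))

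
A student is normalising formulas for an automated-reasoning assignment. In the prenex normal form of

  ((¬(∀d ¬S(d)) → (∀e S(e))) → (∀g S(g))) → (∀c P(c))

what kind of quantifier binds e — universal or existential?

Rewrite implications/biconditionals: A → B as ¬A ∨ B.
  ¬(¬(¬¬(∀d ¬S(d)) ∨ (∀e S(e))) ∨ (∀g S(g))) ∨ (∀c P(c))
Drive negations inward (¬∀x A ≡ ∃x ¬A, ¬∃x A ≡ ∀x ¬A, De Morgan for ∧/∨):
  ((∀d ¬S(d)) ∨ (∀e S(e))) ∧ (∃g ¬S(g)) ∨ (∀c P(c))
Extract every quantifier outward, since the variables are now distinct and don't occur free across branches:
  ∀d ∀e ∃g ∀c ((¬S(d) ∨ S(e)) ∧ ¬S(g) ∨ P(c))
The quantifier ∀e sits under an even number of negations (counting the antecedent side of each →), so it remains universal.

universal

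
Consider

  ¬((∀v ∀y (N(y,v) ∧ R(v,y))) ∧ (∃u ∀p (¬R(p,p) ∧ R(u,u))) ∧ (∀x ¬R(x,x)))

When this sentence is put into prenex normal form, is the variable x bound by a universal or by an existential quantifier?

existential

Drive negations inward (¬∀x A ≡ ∃x ¬A, ¬∃x A ≡ ∀x ¬A, De Morgan for ∧/∨):
  (∃v ∃y (¬N(y,v) ∨ ¬R(v,y))) ∨ (∀u ∃p (R(p,p) ∨ ¬R(u,u))) ∨ (∃x R(x,x))
Finally move all quantifiers to the prefix:
  ∃v ∃y ∀u ∃p ∃x (¬N(y,v) ∨ ¬R(v,y) ∨ R(p,p) ∨ ¬R(u,u) ∨ R(x,x))
The quantifier ∀x sits under an odd number of negations, so it flips to ∃x.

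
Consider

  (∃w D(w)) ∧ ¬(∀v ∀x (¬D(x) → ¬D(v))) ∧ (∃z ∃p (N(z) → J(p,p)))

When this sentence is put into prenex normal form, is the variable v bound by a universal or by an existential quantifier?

Eliminate → and ↔ using ¬ and ∨.
  (∃w D(w)) ∧ ¬(∀v ∀x (¬¬D(x) ∨ ¬D(v))) ∧ (∃z ∃p (¬N(z) ∨ J(p,p)))
Push ¬ through the quantifiers and connectives to reach negation normal form:
  (∃w D(w)) ∧ (∃v ∃x (¬D(x) ∧ D(v))) ∧ (∃z ∃p (¬N(z) ∨ J(p,p)))
All bound variables are already distinct, so no renaming is needed.
Pull the quantifiers to the front (each side's bound variable is not free in the other side):
  ∃w ∃v ∃x ∃z ∃p (D(w) ∧ ¬D(x) ∧ D(v) ∧ (¬N(z) ∨ J(p,p)))
The quantifier ∀v sits under an odd number of negations (counting the antecedent side of each →), so it flips to ∃v.

existential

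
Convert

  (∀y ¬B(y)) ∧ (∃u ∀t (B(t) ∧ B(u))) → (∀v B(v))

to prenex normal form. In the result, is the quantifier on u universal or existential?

universal

Eliminate → and ↔ using ¬ and ∨.
  ¬((∀y ¬B(y)) ∧ (∃u ∀t (B(t) ∧ B(u)))) ∨ (∀v B(v))
Drive negations inward (¬∀x A ≡ ∃x ¬A, ¬∃x A ≡ ∀x ¬A, De Morgan for ∧/∨):
  (∃y B(y)) ∨ (∀u ∃t (¬B(t) ∨ ¬B(u))) ∨ (∀v B(v))
All bound variables are already distinct, so no renaming is needed.
Finally move all quantifiers to the prefix:
  ∃y ∀u ∃t ∀v (B(y) ∨ ¬B(t) ∨ ¬B(u) ∨ B(v))
The quantifier ∃u sits under an odd number of negations (counting the antecedent side of each →), so it flips to ∀u.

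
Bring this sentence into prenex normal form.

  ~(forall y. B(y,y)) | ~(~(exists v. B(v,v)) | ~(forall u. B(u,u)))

exists y. exists v. forall u. (~B(y,y) | B(v,v) & B(u,u))

Push ¬ through the quantifiers and connectives to reach negation normal form:
  (exists y. ~B(y,y)) | (exists v. B(v,v)) & (forall u. B(u,u))
Extract every quantifier outward, since the variables are now distinct and don't occur free across branches:
  exists y. exists v. forall u. (~B(y,y) | B(v,v) & B(u,u))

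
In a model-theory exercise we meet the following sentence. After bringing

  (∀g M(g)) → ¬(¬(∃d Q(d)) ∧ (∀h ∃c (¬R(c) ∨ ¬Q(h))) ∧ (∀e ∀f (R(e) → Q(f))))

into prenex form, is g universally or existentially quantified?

existential

Eliminate → and ↔ using ¬ and ∨.
  ¬(∀g M(g)) ∨ ¬(¬(∃d Q(d)) ∧ (∀h ∃c (¬R(c) ∨ ¬Q(h))) ∧ (∀e ∀f (¬R(e) ∨ Q(f))))
Move each ¬ inward, flipping quantifiers it crosses:
  (∃g ¬M(g)) ∨ (∃d Q(d)) ∨ (∃h ∀c (R(c) ∧ Q(h))) ∨ (∃e ∃f (R(e) ∧ ¬Q(f)))
Finally move all quantifiers to the prefix:
  ∃g ∃d ∃h ∀c ∃e ∃f (¬M(g) ∨ Q(d) ∨ R(c) ∧ Q(h) ∨ R(e) ∧ ¬Q(f))
The quantifier ∀g sits under an odd number of negations (counting the antecedent side of each →), so it flips to ∃g.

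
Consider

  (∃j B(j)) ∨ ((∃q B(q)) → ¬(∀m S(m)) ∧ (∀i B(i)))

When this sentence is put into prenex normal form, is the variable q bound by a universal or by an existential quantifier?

universal

Rewrite implications/biconditionals: A → B as ¬A ∨ B.
  (∃j B(j)) ∨ ¬(∃q B(q)) ∨ ¬(∀m S(m)) ∧ (∀i B(i))
Move each ¬ inward, flipping quantifiers it crosses:
  (∃j B(j)) ∨ (∀q ¬B(q)) ∨ (∃m ¬S(m)) ∧ (∀i B(i))
All bound variables are already distinct, so no renaming is needed.
Finally move all quantifiers to the prefix:
  ∃j ∀q ∃m ∀i (B(j) ∨ ¬B(q) ∨ ¬S(m) ∧ B(i))
The quantifier ∃q sits under an odd number of negations (counting the antecedent side of each →), so it flips to ∀q.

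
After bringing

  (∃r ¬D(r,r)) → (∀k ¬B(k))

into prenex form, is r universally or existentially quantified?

Eliminate → and ↔ using ¬ and ∨.
  ¬(∃r ¬D(r,r)) ∨ (∀k ¬B(k))
Move each ¬ inward, flipping quantifiers it crosses:
  (∀r D(r,r)) ∨ (∀k ¬B(k))
Extract every quantifier outward, since the variables are now distinct and don't occur free across branches:
  ∀r ∀k (D(r,r) ∨ ¬B(k))
The quantifier ∃r sits under an odd number of negations (counting the antecedent side of each →), so it flips to ∀r.

universal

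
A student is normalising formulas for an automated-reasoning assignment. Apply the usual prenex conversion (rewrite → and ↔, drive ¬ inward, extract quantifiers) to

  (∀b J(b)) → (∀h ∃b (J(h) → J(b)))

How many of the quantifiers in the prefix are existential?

2

First replace A → B with ¬A ∨ B.
  ¬(∀b J(b)) ∨ (∀h ∃b (¬J(h) ∨ J(b)))
Drive negations inward (¬∀x A ≡ ∃x ¬A, ¬∃x A ≡ ∀x ¬A, De Morgan for ∧/∨):
  (∃b ¬J(b)) ∨ (∀h ∃b (¬J(h) ∨ J(b)))
Give each quantifier a distinct variable: b↦a.
  (∃b ¬J(b)) ∨ (∀h ∃a (¬J(h) ∨ J(a)))
Finally move all quantifiers to the prefix:
  ∃b ∀h ∃a (¬J(b) ∨ ¬J(h) ∨ J(a))
The prefix is ∃b ∀h ∃a: 1 universal, 2 existential.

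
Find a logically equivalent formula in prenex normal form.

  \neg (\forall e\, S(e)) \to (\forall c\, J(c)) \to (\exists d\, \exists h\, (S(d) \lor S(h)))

Rewrite implications/biconditionals: A → B as ¬A ∨ B.
  \neg \neg (\forall e\, S(e)) \lor \neg (\forall c\, J(c)) \lor (\exists d\, \exists h\, (S(d) \lor S(h)))
Push ¬ through the quantifiers and connectives to reach negation normal form:
  (\forall e\, S(e)) \lor (\exists c\, \neg J(c)) \lor (\exists d\, \exists h\, (S(d) \lor S(h)))
All bound variables are already distinct, so no renaming is needed.
Pull the quantifiers to the front (each side's bound variable is not free in the other side):
  \forall e\, \exists c\, \exists d\, \exists h\, (S(e) \lor \neg J(c) \lor S(d) \lor S(h))

\forall e\, \exists c\, \exists d\, \exists h\, (S(e) \lor \neg J(c) \lor S(d) \lor S(h))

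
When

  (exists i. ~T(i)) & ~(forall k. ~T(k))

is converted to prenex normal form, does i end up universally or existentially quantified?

Move each ¬ inward, flipping quantifiers it crosses:
  (exists i. ~T(i)) & (exists k. T(k))
Extract every quantifier outward, since the variables are now distinct and don't occur free across branches:
  exists i. exists k. (~T(i) & T(k))
The quantifier exists i sits under an even number of negations, so it remains existential.

existential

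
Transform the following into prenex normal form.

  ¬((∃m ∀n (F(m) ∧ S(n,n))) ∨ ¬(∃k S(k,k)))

Drive negations inward (¬∀x A ≡ ∃x ¬A, ¬∃x A ≡ ∀x ¬A, De Morgan for ∧/∨):
  (∀m ∃n (¬F(m) ∨ ¬S(n,n))) ∧ (∃k S(k,k))
All bound variables are already distinct, so no renaming is needed.
Pull the quantifiers to the front (each side's bound variable is not free in the other side):
  ∀m ∃n ∃k ((¬F(m) ∨ ¬S(n,n)) ∧ S(k,k))

∀m ∃n ∃k ((¬F(m) ∨ ¬S(n,n)) ∧ S(k,k))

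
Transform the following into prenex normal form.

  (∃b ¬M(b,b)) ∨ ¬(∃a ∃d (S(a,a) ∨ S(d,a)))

Move each ¬ inward, flipping quantifiers it crosses:
  (∃b ¬M(b,b)) ∨ (∀a ∀d (¬S(a,a) ∧ ¬S(d,a)))
All bound variables are already distinct, so no renaming is needed.
Extract every quantifier outward, since the variables are now distinct and don't occur free across branches:
  ∃b ∀a ∀d (¬M(b,b) ∨ ¬S(a,a) ∧ ¬S(d,a))

∃b ∀a ∀d (¬M(b,b) ∨ ¬S(a,a) ∧ ¬S(d,a))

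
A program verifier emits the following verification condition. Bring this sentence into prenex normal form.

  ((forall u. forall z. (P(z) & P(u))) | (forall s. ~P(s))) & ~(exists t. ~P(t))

forall u. forall z. forall s. forall t. ((P(z) & P(u) | ~P(s)) & P(t))

Move each ¬ inward, flipping quantifiers it crosses:
  ((forall u. forall z. (P(z) & P(u))) | (forall s. ~P(s))) & (forall t. P(t))
All bound variables are already distinct, so no renaming is needed.
Pull the quantifiers to the front (each side's bound variable is not free in the other side):
  forall u. forall z. forall s. forall t. ((P(z) & P(u) | ~P(s)) & P(t))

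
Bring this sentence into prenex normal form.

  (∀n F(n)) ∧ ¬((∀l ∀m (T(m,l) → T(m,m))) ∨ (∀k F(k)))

∀n ∃l ∃m ∃k (F(n) ∧ T(m,l) ∧ ¬T(m,m) ∧ ¬F(k))

First replace A → B with ¬A ∨ B.
  (∀n F(n)) ∧ ¬((∀l ∀m (¬T(m,l) ∨ T(m,m))) ∨ (∀k F(k)))
Move each ¬ inward, flipping quantifiers it crosses:
  (∀n F(n)) ∧ (∃l ∃m (T(m,l) ∧ ¬T(m,m))) ∧ (∃k ¬F(k))
Extract every quantifier outward, since the variables are now distinct and don't occur free across branches:
  ∀n ∃l ∃m ∃k (F(n) ∧ T(m,l) ∧ ¬T(m,m) ∧ ¬F(k))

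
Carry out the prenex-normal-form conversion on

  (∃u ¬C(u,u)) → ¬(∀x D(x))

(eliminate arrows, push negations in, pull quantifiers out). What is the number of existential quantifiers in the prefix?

Eliminate → and ↔ using ¬ and ∨.
  ¬(∃u ¬C(u,u)) ∨ ¬(∀x D(x))
Move each ¬ inward, flipping quantifiers it crosses:
  (∀u C(u,u)) ∨ (∃x ¬D(x))
Pull the quantifiers to the front (each side's bound variable is not free in the other side):
  ∀u ∃x (C(u,u) ∨ ¬D(x))
The prefix is ∀u ∃x: 1 universal, 1 existential.

1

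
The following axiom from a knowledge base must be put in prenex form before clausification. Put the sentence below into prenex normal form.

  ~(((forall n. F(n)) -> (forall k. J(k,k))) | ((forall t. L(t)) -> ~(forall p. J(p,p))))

forall n. exists k. forall t. forall p. (F(n) & ~J(k,k) & L(t) & J(p,p))

First replace A → B with ¬A ∨ B.
  ~(~(forall n. F(n)) | (forall k. J(k,k)) | ~(forall t. L(t)) | ~(forall p. J(p,p)))
Drive negations inward (¬∀x A ≡ ∃x ¬A, ¬∃x A ≡ ∀x ¬A, De Morgan for ∧/∨):
  (forall n. F(n)) & (exists k. ~J(k,k)) & (forall t. L(t)) & (forall p. J(p,p))
All bound variables are already distinct, so no renaming is needed.
Extract every quantifier outward, since the variables are now distinct and don't occur free across branches:
  forall n. exists k. forall t. forall p. (F(n) & ~J(k,k) & L(t) & J(p,p))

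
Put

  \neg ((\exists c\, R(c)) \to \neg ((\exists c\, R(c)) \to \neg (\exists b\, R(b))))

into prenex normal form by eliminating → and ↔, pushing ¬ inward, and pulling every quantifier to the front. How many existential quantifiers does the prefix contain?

1

Rewrite implications/biconditionals: A → B as ¬A ∨ B.
  \neg (\neg (\exists c\, R(c)) \lor \neg (\neg (\exists c\, R(c)) \lor \neg (\exists b\, R(b))))
Move each ¬ inward, flipping quantifiers it crosses:
  (\exists c\, R(c)) \land ((\forall c\, \neg R(c)) \lor (\forall b\, \neg R(b)))
Standardize variables apart so no two quantifiers bind the same name: c↦u1.
  (\exists c\, R(c)) \land ((\forall u1\, \neg R(u1)) \lor (\forall b\, \neg R(b)))
Pull the quantifiers to the front (each side's bound variable is not free in the other side):
  \exists c\, \forall u1\, \forall b\, (R(c) \land (\neg R(u1) \lor \neg R(b)))
The prefix is \exists c \forall u1 \forall b: 2 universal, 1 existential.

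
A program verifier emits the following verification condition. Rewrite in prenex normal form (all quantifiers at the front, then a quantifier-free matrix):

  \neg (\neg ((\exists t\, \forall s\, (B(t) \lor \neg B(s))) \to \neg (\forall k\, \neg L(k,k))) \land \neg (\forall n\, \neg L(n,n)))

First replace A → B with ¬A ∨ B.
  \neg (\neg (\neg (\exists t\, \forall s\, (B(t) \lor \neg B(s))) \lor \neg (\forall k\, \neg L(k,k))) \land \neg (\forall n\, \neg L(n,n)))
Move each ¬ inward, flipping quantifiers it crosses:
  (\forall t\, \exists s\, (\neg B(t) \land B(s))) \lor (\exists k\, L(k,k)) \lor (\forall n\, \neg L(n,n))
All bound variables are already distinct, so no renaming is needed.
Finally move all quantifiers to the prefix:
  \forall t\, \exists s\, \exists k\, \forall n\, (\neg B(t) \land B(s) \lor L(k,k) \lor \neg L(n,n))

\forall t\, \exists s\, \exists k\, \forall n\, (\neg B(t) \land B(s) \lor L(k,k) \lor \neg L(n,n))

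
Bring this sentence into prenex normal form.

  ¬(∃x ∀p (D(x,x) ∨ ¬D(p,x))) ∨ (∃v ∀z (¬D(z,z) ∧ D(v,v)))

Drive negations inward (¬∀x A ≡ ∃x ¬A, ¬∃x A ≡ ∀x ¬A, De Morgan for ∧/∨):
  (∀x ∃p (¬D(x,x) ∧ D(p,x))) ∨ (∃v ∀z (¬D(z,z) ∧ D(v,v)))
Finally move all quantifiers to the prefix:
  ∀x ∃p ∃v ∀z (¬D(x,x) ∧ D(p,x) ∨ ¬D(z,z) ∧ D(v,v))

∀x ∃p ∃v ∀z (¬D(x,x) ∧ D(p,x) ∨ ¬D(z,z) ∧ D(v,v))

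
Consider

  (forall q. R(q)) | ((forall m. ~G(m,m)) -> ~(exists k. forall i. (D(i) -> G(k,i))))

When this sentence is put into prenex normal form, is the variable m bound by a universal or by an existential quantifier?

existential

Rewrite implications/biconditionals: A → B as ¬A ∨ B.
  (forall q. R(q)) | ~(forall m. ~G(m,m)) | ~(exists k. forall i. (~D(i) | G(k,i)))
Push ¬ through the quantifiers and connectives to reach negation normal form:
  (forall q. R(q)) | (exists m. G(m,m)) | (forall k. exists i. (D(i) & ~G(k,i)))
All bound variables are already distinct, so no renaming is needed.
Pull the quantifiers to the front (each side's bound variable is not free in the other side):
  forall q. exists m. forall k. exists i. (R(q) | G(m,m) | D(i) & ~G(k,i))
The quantifier forall m sits under an odd number of negations (counting the antecedent side of each →), so it flips to exists m.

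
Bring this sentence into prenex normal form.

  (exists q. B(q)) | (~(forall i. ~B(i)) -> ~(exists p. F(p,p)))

Eliminate → and ↔ using ¬ and ∨.
  (exists q. B(q)) | ~~(forall i. ~B(i)) | ~(exists p. F(p,p))
Drive negations inward (¬∀x A ≡ ∃x ¬A, ¬∃x A ≡ ∀x ¬A, De Morgan for ∧/∨):
  (exists q. B(q)) | (forall i. ~B(i)) | (forall p. ~F(p,p))
Finally move all quantifiers to the prefix:
  exists q. forall i. forall p. (B(q) | ~B(i) | ~F(p,p))

exists q. forall i. forall p. (B(q) | ~B(i) | ~F(p,p))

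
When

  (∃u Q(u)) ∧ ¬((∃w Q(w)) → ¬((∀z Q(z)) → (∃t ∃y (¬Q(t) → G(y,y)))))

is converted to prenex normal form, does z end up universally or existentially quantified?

existential

Eliminate → and ↔ using ¬ and ∨.
  (∃u Q(u)) ∧ ¬(¬(∃w Q(w)) ∨ ¬(¬(∀z Q(z)) ∨ (∃t ∃y (¬¬Q(t) ∨ G(y,y)))))
Move each ¬ inward, flipping quantifiers it crosses:
  (∃u Q(u)) ∧ (∃w Q(w)) ∧ ((∃z ¬Q(z)) ∨ (∃t ∃y (Q(t) ∨ G(y,y))))
Extract every quantifier outward, since the variables are now distinct and don't occur free across branches:
  ∃u ∃w ∃z ∃t ∃y (Q(u) ∧ Q(w) ∧ (¬Q(z) ∨ Q(t) ∨ G(y,y)))
The quantifier ∀z sits under an odd number of negations (counting the antecedent side of each →), so it flips to ∃z.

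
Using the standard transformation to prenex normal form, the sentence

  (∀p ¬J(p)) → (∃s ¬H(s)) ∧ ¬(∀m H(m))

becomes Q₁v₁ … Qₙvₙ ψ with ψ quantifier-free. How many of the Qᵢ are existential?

First replace A → B with ¬A ∨ B.
  ¬(∀p ¬J(p)) ∨ (∃s ¬H(s)) ∧ ¬(∀m H(m))
Push ¬ through the quantifiers and connectives to reach negation normal form:
  (∃p J(p)) ∨ (∃s ¬H(s)) ∧ (∃m ¬H(m))
All bound variables are already distinct, so no renaming is needed.
Finally move all quantifiers to the prefix:
  ∃p ∃s ∃m (J(p) ∨ ¬H(s) ∧ ¬H(m))
The prefix is ∃p ∃s ∃m: 0 universal, 3 existential.

3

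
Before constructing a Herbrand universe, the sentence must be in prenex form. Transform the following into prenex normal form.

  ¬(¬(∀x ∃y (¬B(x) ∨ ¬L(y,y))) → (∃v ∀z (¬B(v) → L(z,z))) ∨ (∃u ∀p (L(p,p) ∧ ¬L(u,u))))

Eliminate → and ↔ using ¬ and ∨.
  ¬(¬¬(∀x ∃y (¬B(x) ∨ ¬L(y,y))) ∨ (∃v ∀z (¬¬B(v) ∨ L(z,z))) ∨ (∃u ∀p (L(p,p) ∧ ¬L(u,u))))
Drive negations inward (¬∀x A ≡ ∃x ¬A, ¬∃x A ≡ ∀x ¬A, De Morgan for ∧/∨):
  (∃x ∀y (B(x) ∧ L(y,y))) ∧ (∀v ∃z (¬B(v) ∧ ¬L(z,z))) ∧ (∀u ∃p (¬L(p,p) ∨ L(u,u)))
All bound variables are already distinct, so no renaming is needed.
Extract every quantifier outward, since the variables are now distinct and don't occur free across branches:
  ∃x ∀y ∀v ∃z ∀u ∃p (B(x) ∧ L(y,y) ∧ ¬B(v) ∧ ¬L(z,z) ∧ (¬L(p,p) ∨ L(u,u)))

∃x ∀y ∀v ∃z ∀u ∃p (B(x) ∧ L(y,y) ∧ ¬B(v) ∧ ¬L(z,z) ∧ (¬L(p,p) ∨ L(u,u)))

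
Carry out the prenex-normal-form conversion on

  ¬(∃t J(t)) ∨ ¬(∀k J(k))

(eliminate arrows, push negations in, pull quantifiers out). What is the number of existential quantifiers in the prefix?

1

Move each ¬ inward, flipping quantifiers it crosses:
  (∀t ¬J(t)) ∨ (∃k ¬J(k))
All bound variables are already distinct, so no renaming is needed.
Finally move all quantifiers to the prefix:
  ∀t ∃k (¬J(t) ∨ ¬J(k))
The prefix is ∀t ∃k: 1 universal, 1 existential.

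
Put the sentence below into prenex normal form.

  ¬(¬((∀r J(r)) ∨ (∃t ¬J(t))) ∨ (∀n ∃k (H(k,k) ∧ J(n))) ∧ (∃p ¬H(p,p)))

∀r ∃t ∃n ∀k ∀p ((J(r) ∨ ¬J(t)) ∧ (¬H(k,k) ∨ ¬J(n) ∨ H(p,p)))

Move each ¬ inward, flipping quantifiers it crosses:
  ((∀r J(r)) ∨ (∃t ¬J(t))) ∧ ((∃n ∀k (¬H(k,k) ∨ ¬J(n))) ∨ (∀p H(p,p)))
Finally move all quantifiers to the prefix:
  ∀r ∃t ∃n ∀k ∀p ((J(r) ∨ ¬J(t)) ∧ (¬H(k,k) ∨ ¬J(n) ∨ H(p,p)))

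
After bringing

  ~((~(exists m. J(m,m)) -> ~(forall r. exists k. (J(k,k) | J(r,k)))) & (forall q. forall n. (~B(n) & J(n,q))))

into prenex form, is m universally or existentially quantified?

universal

Eliminate → and ↔ using ¬ and ∨.
  ~((~~(exists m. J(m,m)) | ~(forall r. exists k. (J(k,k) | J(r,k)))) & (forall q. forall n. (~B(n) & J(n,q))))
Drive negations inward (¬∀x A ≡ ∃x ¬A, ¬∃x A ≡ ∀x ¬A, De Morgan for ∧/∨):
  (forall m. ~J(m,m)) & (forall r. exists k. (J(k,k) | J(r,k))) | (exists q. exists n. (B(n) | ~J(n,q)))
Finally move all quantifiers to the prefix:
  forall m. forall r. exists k. exists q. exists n. (~J(m,m) & (J(k,k) | J(r,k)) | B(n) | ~J(n,q))
The quantifier exists m sits under an odd number of negations (counting the antecedent side of each →), so it flips to forall m.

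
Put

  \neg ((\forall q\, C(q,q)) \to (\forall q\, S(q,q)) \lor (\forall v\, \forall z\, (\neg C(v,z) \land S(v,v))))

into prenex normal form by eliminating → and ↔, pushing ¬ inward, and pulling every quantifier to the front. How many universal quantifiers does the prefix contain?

1

First replace A → B with ¬A ∨ B.
  \neg (\neg (\forall q\, C(q,q)) \lor (\forall q\, S(q,q)) \lor (\forall v\, \forall z\, (\neg C(v,z) \land S(v,v))))
Drive negations inward (¬∀x A ≡ ∃x ¬A, ¬∃x A ≡ ∀x ¬A, De Morgan for ∧/∨):
  (\forall q\, C(q,q)) \land (\exists q\, \neg S(q,q)) \land (\exists v\, \exists z\, (C(v,z) \lor \neg S(v,v)))
Standardize variables apart so no two quantifiers bind the same name: q↦u.
  (\forall q\, C(q,q)) \land (\exists u\, \neg S(u,u)) \land (\exists v\, \exists z\, (C(v,z) \lor \neg S(v,v)))
Pull the quantifiers to the front (each side's bound variable is not free in the other side):
  \forall q\, \exists u\, \exists v\, \exists z\, (C(q,q) \land \neg S(u,u) \land (C(v,z) \lor \neg S(v,v)))
The prefix is \forall q \exists u \exists v \exists z: 1 universal, 3 existential.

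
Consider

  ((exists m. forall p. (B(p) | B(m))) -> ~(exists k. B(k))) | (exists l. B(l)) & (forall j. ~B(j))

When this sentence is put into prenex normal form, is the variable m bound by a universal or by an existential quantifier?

Rewrite implications/biconditionals: A → B as ¬A ∨ B.
  ~(exists m. forall p. (B(p) | B(m))) | ~(exists k. B(k)) | (exists l. B(l)) & (forall j. ~B(j))
Push ¬ through the quantifiers and connectives to reach negation normal form:
  (forall m. exists p. (~B(p) & ~B(m))) | (forall k. ~B(k)) | (exists l. B(l)) & (forall j. ~B(j))
Pull the quantifiers to the front (each side's bound variable is not free in the other side):
  forall m. exists p. forall k. exists l. forall j. (~B(p) & ~B(m) | ~B(k) | B(l) & ~B(j))
The quantifier exists m sits under an odd number of negations (counting the antecedent side of each →), so it flips to forall m.

universal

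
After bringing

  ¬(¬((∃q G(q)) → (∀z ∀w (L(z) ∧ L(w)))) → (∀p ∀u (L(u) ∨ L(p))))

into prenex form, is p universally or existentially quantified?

Eliminate → and ↔ using ¬ and ∨.
  ¬(¬¬(¬(∃q G(q)) ∨ (∀z ∀w (L(z) ∧ L(w)))) ∨ (∀p ∀u (L(u) ∨ L(p))))
Move each ¬ inward, flipping quantifiers it crosses:
  (∃q G(q)) ∧ (∃z ∃w (¬L(z) ∨ ¬L(w))) ∧ (∃p ∃u (¬L(u) ∧ ¬L(p)))
All bound variables are already distinct, so no renaming is needed.
Extract every quantifier outward, since the variables are now distinct and don't occur free across branches:
  ∃q ∃z ∃w ∃p ∃u (G(q) ∧ (¬L(z) ∨ ¬L(w)) ∧ ¬L(u) ∧ ¬L(p))
The quantifier ∀p sits under an odd number of negations (counting the antecedent side of each →), so it flips to ∃p.

existential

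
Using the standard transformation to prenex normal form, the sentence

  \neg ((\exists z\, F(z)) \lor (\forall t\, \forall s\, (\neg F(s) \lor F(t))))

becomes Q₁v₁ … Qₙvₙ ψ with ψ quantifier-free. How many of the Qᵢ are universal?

1

Move each ¬ inward, flipping quantifiers it crosses:
  (\forall z\, \neg F(z)) \land (\exists t\, \exists s\, (F(s) \land \neg F(t)))
All bound variables are already distinct, so no renaming is needed.
Finally move all quantifiers to the prefix:
  \forall z\, \exists t\, \exists s\, (\neg F(z) \land F(s) \land \neg F(t))
The prefix is \forall z \exists t \exists s: 1 universal, 2 existential.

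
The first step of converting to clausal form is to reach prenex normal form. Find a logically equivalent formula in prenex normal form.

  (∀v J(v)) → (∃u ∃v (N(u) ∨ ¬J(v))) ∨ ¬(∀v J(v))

First replace A → B with ¬A ∨ B.
  ¬(∀v J(v)) ∨ (∃u ∃v (N(u) ∨ ¬J(v))) ∨ ¬(∀v J(v))
Move each ¬ inward, flipping quantifiers it crosses:
  (∃v ¬J(v)) ∨ (∃u ∃v (N(u) ∨ ¬J(v))) ∨ (∃v ¬J(v))
Standardize variables apart so no two quantifiers bind the same name: v↦v1, v↦x.
  (∃v ¬J(v)) ∨ (∃u ∃v1 (N(u) ∨ ¬J(v1))) ∨ (∃x ¬J(x))
Pull the quantifiers to the front (each side's bound variable is not free in the other side):
  ∃v ∃u ∃v1 ∃x (¬J(v) ∨ N(u) ∨ ¬J(v1) ∨ ¬J(x))

∃v ∃u ∃v1 ∃x (¬J(v) ∨ N(u) ∨ ¬J(v1) ∨ ¬J(x))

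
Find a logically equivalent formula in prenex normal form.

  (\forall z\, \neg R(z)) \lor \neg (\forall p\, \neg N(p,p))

Push ¬ through the quantifiers and connectives to reach negation normal form:
  (\forall z\, \neg R(z)) \lor (\exists p\, N(p,p))
All bound variables are already distinct, so no renaming is needed.
Pull the quantifiers to the front (each side's bound variable is not free in the other side):
  \forall z\, \exists p\, (\neg R(z) \lor N(p,p))

\forall z\, \exists p\, (\neg R(z) \lor N(p,p))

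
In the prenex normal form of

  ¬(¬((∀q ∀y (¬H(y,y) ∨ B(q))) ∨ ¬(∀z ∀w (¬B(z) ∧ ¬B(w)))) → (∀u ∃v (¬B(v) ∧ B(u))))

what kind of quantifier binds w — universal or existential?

universal

Rewrite implications/biconditionals: A → B as ¬A ∨ B.
  ¬(¬¬((∀q ∀y (¬H(y,y) ∨ B(q))) ∨ ¬(∀z ∀w (¬B(z) ∧ ¬B(w)))) ∨ (∀u ∃v (¬B(v) ∧ B(u))))
Drive negations inward (¬∀x A ≡ ∃x ¬A, ¬∃x A ≡ ∀x ¬A, De Morgan for ∧/∨):
  (∃q ∃y (H(y,y) ∧ ¬B(q))) ∧ (∀z ∀w (¬B(z) ∧ ¬B(w))) ∧ (∃u ∀v (B(v) ∨ ¬B(u)))
All bound variables are already distinct, so no renaming is needed.
Pull the quantifiers to the front (each side's bound variable is not free in the other side):
  ∃q ∃y ∀z ∀w ∃u ∀v (H(y,y) ∧ ¬B(q) ∧ ¬B(z) ∧ ¬B(w) ∧ (B(v) ∨ ¬B(u)))
The quantifier ∀w sits under an even number of negations (counting the antecedent side of each →), so it remains universal.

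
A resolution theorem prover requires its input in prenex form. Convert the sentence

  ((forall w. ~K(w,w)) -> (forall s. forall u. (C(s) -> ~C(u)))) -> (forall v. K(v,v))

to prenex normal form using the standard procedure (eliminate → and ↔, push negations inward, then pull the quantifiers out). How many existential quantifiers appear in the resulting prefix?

Eliminate → and ↔ using ¬ and ∨.
  ~(~(forall w. ~K(w,w)) | (forall s. forall u. (~C(s) | ~C(u)))) | (forall v. K(v,v))
Move each ¬ inward, flipping quantifiers it crosses:
  (forall w. ~K(w,w)) & (exists s. exists u. (C(s) & C(u))) | (forall v. K(v,v))
All bound variables are already distinct, so no renaming is needed.
Pull the quantifiers to the front (each side's bound variable is not free in the other side):
  forall w. exists s. exists u. forall v. (~K(w,w) & C(s) & C(u) | K(v,v))
The prefix is forall w exists s exists u forall v: 2 universal, 2 existential.

2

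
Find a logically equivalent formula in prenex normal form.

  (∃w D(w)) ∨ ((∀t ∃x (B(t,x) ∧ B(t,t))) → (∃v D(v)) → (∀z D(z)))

Eliminate → and ↔ using ¬ and ∨.
  (∃w D(w)) ∨ ¬(∀t ∃x (B(t,x) ∧ B(t,t))) ∨ ¬(∃v D(v)) ∨ (∀z D(z))
Move each ¬ inward, flipping quantifiers it crosses:
  (∃w D(w)) ∨ (∃t ∀x (¬B(t,x) ∨ ¬B(t,t))) ∨ (∀v ¬D(v)) ∨ (∀z D(z))
All bound variables are already distinct, so no renaming is needed.
Extract every quantifier outward, since the variables are now distinct and don't occur free across branches:
  ∃w ∃t ∀x ∀v ∀z (D(w) ∨ ¬B(t,x) ∨ ¬B(t,t) ∨ ¬D(v) ∨ D(z))

∃w ∃t ∀x ∀v ∀z (D(w) ∨ ¬B(t,x) ∨ ¬B(t,t) ∨ ¬D(v) ∨ D(z))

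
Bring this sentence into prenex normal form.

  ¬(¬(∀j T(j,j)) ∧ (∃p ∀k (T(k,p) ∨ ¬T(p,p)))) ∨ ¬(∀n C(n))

Push ¬ through the quantifiers and connectives to reach negation normal form:
  (∀j T(j,j)) ∨ (∀p ∃k (¬T(k,p) ∧ T(p,p))) ∨ (∃n ¬C(n))
All bound variables are already distinct, so no renaming is needed.
Pull the quantifiers to the front (each side's bound variable is not free in the other side):
  ∀j ∀p ∃k ∃n (T(j,j) ∨ ¬T(k,p) ∧ T(p,p) ∨ ¬C(n))

∀j ∀p ∃k ∃n (T(j,j) ∨ ¬T(k,p) ∧ T(p,p) ∨ ¬C(n))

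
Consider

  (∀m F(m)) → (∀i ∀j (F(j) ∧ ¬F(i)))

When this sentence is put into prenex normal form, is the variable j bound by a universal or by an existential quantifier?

Eliminate → and ↔ using ¬ and ∨.
  ¬(∀m F(m)) ∨ (∀i ∀j (F(j) ∧ ¬F(i)))
Move each ¬ inward, flipping quantifiers it crosses:
  (∃m ¬F(m)) ∨ (∀i ∀j (F(j) ∧ ¬F(i)))
All bound variables are already distinct, so no renaming is needed.
Finally move all quantifiers to the prefix:
  ∃m ∀i ∀j (¬F(m) ∨ F(j) ∧ ¬F(i))
The quantifier ∀j sits under an even number of negations (counting the antecedent side of each →), so it remains universal.

universal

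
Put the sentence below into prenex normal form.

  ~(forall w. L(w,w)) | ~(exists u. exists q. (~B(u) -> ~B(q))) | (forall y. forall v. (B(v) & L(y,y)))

First replace A → B with ¬A ∨ B.
  ~(forall w. L(w,w)) | ~(exists u. exists q. (~~B(u) | ~B(q))) | (forall y. forall v. (B(v) & L(y,y)))
Drive negations inward (¬∀x A ≡ ∃x ¬A, ¬∃x A ≡ ∀x ¬A, De Morgan for ∧/∨):
  (exists w. ~L(w,w)) | (forall u. forall q. (~B(u) & B(q))) | (forall y. forall v. (B(v) & L(y,y)))
All bound variables are already distinct, so no renaming is needed.
Extract every quantifier outward, since the variables are now distinct and don't occur free across branches:
  exists w. forall u. forall q. forall y. forall v. (~L(w,w) | ~B(u) & B(q) | B(v) & L(y,y))

exists w. forall u. forall q. forall y. forall v. (~L(w,w) | ~B(u) & B(q) | B(v) & L(y,y))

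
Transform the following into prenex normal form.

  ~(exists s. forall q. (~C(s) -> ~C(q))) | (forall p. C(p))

forall s. exists q. forall p. (~C(s) & C(q) | C(p))

Eliminate → and ↔ using ¬ and ∨.
  ~(exists s. forall q. (~~C(s) | ~C(q))) | (forall p. C(p))
Move each ¬ inward, flipping quantifiers it crosses:
  (forall s. exists q. (~C(s) & C(q))) | (forall p. C(p))
All bound variables are already distinct, so no renaming is needed.
Pull the quantifiers to the front (each side's bound variable is not free in the other side):
  forall s. exists q. forall p. (~C(s) & C(q) | C(p))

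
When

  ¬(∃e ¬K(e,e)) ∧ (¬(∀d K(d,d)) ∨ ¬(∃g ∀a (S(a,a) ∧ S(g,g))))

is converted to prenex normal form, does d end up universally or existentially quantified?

existential

Drive negations inward (¬∀x A ≡ ∃x ¬A, ¬∃x A ≡ ∀x ¬A, De Morgan for ∧/∨):
  (∀e K(e,e)) ∧ ((∃d ¬K(d,d)) ∨ (∀g ∃a (¬S(a,a) ∨ ¬S(g,g))))
All bound variables are already distinct, so no renaming is needed.
Finally move all quantifiers to the prefix:
  ∀e ∃d ∀g ∃a (K(e,e) ∧ (¬K(d,d) ∨ ¬S(a,a) ∨ ¬S(g,g)))
The quantifier ∀d sits under an odd number of negations, so it flips to ∃d.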